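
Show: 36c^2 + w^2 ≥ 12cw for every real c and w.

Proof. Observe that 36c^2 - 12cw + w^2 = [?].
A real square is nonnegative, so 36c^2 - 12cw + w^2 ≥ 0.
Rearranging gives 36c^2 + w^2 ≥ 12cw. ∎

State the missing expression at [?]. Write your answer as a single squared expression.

The leading and trailing coefficients are 6^2 and 1^2, and 12 = 2·6·1, so the trinomial is (6c - w)^2.
Hence 36c^2 - 12cw + w^2 ≥ 0.

(6c - w)^2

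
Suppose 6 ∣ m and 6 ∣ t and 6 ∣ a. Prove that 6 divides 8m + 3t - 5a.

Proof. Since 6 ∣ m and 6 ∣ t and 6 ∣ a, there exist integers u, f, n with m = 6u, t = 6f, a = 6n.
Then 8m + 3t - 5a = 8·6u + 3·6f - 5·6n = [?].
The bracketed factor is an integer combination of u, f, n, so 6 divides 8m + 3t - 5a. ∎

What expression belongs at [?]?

Each term has a factor of 6: 8·6u + 3·6f - 5·6n = 6·(3f - 5n + 8u).
Since 3f - 5n + 8u is an integer, 6 ∣ (8m + 3t - 5a).

6(3f - 5n + 8u)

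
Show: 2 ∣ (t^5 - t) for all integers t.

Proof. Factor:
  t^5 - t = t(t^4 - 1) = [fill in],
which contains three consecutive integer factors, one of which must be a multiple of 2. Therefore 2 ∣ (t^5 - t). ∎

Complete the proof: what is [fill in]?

t^4 - 1 = (t^2 - 1)(t^2 + 1), and t^2 - 1 = (t-1)(t+1).
So t(t^4 - 1) = (t - 1)t(t + 1)(t^2 + 1).

(t - 1)t(t + 1)(t^2 + 1)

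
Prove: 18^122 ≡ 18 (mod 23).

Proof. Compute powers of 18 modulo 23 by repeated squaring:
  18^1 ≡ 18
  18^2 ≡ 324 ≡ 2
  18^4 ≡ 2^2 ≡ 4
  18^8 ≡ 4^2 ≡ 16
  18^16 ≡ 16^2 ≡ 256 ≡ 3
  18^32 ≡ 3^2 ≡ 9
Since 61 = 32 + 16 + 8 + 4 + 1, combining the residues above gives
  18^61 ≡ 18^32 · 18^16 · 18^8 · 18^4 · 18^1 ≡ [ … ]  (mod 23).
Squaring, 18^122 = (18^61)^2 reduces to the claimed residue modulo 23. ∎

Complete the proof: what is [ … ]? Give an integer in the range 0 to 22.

18^32 · 18^16 · 18^8 · 18^4 · 18^1 ≡ 9 · 3 · 16 · 4 · 18 = 31104.
31104 mod 23 = 8, so 18^61 ≡ 8 (mod 23).

8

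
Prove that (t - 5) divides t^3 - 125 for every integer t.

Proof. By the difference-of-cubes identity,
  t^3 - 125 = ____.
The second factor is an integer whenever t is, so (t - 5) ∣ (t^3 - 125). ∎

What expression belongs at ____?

(t - 5)(t^2 + 5t + 25)

Polynomial division of t^3 - 125 by t - 5 leaves remainder 0 and quotient t^2 + 5t + 25.
Hence t^3 - 125 = (t - 5)(t^2 + 5t + 25).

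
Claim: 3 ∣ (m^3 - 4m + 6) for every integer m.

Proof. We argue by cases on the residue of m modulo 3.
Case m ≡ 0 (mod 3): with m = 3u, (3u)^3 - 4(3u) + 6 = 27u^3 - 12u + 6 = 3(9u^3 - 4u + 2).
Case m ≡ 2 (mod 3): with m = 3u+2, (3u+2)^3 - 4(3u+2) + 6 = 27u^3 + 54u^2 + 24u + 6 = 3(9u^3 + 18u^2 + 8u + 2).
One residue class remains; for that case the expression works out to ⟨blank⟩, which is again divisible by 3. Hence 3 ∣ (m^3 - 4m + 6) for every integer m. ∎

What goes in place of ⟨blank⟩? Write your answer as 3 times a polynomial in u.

The residues treated are {0, 2}, so the missing case is m ≡ 1 (mod 3); write m = 3u+1.
Then (3u+1)^3 - 4(3u+1) + 6 = 27u^3 + 27u^2 - 3u + 3 = 3(9u^3 + 9u^2 - u + 1).

3(9u^3 + 9u^2 - u + 1)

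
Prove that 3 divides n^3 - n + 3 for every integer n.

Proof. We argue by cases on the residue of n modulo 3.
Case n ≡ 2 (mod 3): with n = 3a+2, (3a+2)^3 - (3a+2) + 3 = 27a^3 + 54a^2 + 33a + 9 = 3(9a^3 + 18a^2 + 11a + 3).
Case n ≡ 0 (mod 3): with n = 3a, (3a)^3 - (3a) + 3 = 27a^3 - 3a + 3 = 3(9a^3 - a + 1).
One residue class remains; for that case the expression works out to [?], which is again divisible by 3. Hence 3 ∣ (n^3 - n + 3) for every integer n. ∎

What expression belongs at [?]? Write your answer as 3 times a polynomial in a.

Only n ≡ 1 (mod 3) is unaccounted for. Put n = 3a+1:
(3a+1)^3 - (3a+1) + 3 expands to 27a^3 + 27a^2 + 6a + 3,
and factoring out 3 leaves 3(9a^3 + 9a^2 + 2a + 1).

3(9a^3 + 9a^2 + 2a + 1)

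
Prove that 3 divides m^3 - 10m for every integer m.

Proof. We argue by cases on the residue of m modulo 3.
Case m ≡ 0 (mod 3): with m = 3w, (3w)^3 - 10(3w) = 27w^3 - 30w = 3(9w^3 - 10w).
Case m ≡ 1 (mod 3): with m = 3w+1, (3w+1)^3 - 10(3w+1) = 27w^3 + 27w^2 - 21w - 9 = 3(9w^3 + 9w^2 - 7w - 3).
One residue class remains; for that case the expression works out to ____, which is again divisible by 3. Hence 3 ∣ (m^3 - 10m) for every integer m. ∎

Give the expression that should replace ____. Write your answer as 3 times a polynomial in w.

Only m ≡ 2 (mod 3) is unaccounted for. Put m = 3w+2:
(3w+2)^3 - 10(3w+2) expands to 27w^3 + 54w^2 + 6w - 12,
and factoring out 3 leaves 3(9w^3 + 18w^2 + 2w - 4).

3(9w^3 + 18w^2 + 2w - 4)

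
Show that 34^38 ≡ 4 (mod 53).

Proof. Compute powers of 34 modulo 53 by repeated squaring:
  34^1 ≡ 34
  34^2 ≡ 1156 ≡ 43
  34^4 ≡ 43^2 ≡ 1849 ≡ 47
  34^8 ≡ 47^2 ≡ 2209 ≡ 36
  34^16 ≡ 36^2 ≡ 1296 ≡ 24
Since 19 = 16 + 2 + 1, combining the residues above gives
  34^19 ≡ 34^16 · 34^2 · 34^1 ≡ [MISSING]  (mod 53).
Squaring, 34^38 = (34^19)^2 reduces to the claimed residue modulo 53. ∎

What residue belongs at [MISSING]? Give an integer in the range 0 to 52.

2

Multiply the listed residues: 24 · 43 · 34 = 1032 → 35088.
Reducing modulo 53: 35088 = 662·53 + 2, so 34^19 ≡ 2.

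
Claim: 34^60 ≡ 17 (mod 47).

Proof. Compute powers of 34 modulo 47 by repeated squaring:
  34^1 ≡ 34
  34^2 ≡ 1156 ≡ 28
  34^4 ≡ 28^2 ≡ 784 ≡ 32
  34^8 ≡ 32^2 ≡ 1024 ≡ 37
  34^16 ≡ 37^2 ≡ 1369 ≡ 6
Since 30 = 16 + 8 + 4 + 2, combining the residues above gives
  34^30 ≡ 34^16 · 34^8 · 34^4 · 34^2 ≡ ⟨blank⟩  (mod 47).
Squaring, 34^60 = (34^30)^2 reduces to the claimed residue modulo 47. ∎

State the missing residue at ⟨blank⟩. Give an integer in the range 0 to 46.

Multiply the listed residues: 6 · 37 · 32 · 28 = 222 → 7104 → 198912.
Reducing modulo 47: 198912 = 4232·47 + 8, so 34^30 ≡ 8.

8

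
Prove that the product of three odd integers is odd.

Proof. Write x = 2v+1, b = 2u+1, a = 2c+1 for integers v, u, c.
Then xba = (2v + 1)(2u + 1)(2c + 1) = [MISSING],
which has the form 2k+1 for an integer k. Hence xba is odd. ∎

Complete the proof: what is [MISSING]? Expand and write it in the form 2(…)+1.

Expanding: (2v + 1)(2u + 1)(2c + 1) = 8cuv + 4cu + 4cv + 2c + 4uv + 2u + 2v + 1.
Every term except the constant is even, so this is 2(4cuv + 2cu + 2cv + c + 2uv + u + v) + 1,
and 4cuv + 2cu + 2cv + c + 2uv + u + v ∈ ℤ gives the required form.

2(4cuv + 2cu + 2cv + c + 2uv + u + v) + 1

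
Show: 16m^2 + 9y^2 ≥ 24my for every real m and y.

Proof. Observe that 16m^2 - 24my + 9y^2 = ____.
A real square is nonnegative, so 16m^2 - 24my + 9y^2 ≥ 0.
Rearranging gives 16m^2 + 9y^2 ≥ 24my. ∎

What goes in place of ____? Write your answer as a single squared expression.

16m^2 - 24my + 9y^2 is a perfect-square trinomial: the outer terms are (4m)^2 and (3y)^2, and the cross term is -2·4m·3y.
So 16m^2 - 24my + 9y^2 = (4m - 3y)^2 ≥ 0.

(4m - 3y)^2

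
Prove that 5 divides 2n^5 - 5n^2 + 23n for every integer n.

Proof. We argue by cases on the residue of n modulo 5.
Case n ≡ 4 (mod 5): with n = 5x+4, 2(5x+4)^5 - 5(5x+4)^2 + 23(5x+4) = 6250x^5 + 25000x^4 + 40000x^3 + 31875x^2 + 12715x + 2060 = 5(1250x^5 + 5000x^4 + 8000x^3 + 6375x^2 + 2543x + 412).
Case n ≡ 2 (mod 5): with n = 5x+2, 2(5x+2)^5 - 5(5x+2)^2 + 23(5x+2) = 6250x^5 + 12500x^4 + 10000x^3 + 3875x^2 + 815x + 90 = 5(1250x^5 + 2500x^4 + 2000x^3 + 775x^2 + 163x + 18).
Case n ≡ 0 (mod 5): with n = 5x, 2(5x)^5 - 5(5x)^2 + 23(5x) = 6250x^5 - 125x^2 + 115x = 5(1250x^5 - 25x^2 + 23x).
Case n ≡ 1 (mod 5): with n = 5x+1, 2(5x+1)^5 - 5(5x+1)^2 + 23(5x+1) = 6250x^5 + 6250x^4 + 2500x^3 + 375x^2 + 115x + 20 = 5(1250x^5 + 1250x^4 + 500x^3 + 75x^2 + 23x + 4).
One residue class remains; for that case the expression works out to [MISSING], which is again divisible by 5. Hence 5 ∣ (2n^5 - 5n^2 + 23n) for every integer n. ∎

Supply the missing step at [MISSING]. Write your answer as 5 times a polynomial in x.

5(1250x^5 + 3750x^4 + 4500x^3 + 2675x^2 + 803x + 102)

The residues treated are {4, 2, 0, 1}, so the missing case is n ≡ 3 (mod 5); write n = 5x+3.
Then 2(5x+3)^5 - 5(5x+3)^2 + 23(5x+3) = 6250x^5 + 18750x^4 + 22500x^3 + 13375x^2 + 4015x + 510 = 5(1250x^5 + 3750x^4 + 4500x^3 + 2675x^2 + 803x + 102).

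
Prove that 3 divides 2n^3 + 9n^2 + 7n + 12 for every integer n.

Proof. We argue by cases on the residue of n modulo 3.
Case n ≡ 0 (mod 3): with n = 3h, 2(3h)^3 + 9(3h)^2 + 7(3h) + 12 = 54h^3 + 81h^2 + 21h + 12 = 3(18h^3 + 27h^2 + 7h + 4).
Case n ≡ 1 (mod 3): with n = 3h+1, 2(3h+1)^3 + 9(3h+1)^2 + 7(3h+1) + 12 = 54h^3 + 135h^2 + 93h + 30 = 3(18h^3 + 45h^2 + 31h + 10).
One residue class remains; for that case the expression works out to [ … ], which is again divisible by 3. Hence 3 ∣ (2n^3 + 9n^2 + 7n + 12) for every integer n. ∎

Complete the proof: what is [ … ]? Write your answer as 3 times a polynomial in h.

3(18h^3 + 63h^2 + 67h + 26)

The residues treated are {0, 1}, so the missing case is n ≡ 2 (mod 3); write n = 3h+2.
Then 2(3h+2)^3 + 9(3h+2)^2 + 7(3h+2) + 12 = 54h^3 + 189h^2 + 201h + 78 = 3(18h^3 + 63h^2 + 67h + 26).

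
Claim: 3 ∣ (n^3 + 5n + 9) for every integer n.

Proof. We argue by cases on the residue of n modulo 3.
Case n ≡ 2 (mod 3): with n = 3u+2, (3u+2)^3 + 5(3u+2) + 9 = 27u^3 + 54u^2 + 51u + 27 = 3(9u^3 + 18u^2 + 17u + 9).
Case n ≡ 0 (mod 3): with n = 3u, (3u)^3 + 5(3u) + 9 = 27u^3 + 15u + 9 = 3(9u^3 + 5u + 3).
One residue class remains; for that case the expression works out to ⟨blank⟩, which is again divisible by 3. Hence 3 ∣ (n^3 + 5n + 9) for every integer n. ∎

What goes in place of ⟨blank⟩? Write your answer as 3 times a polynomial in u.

The residues treated are {2, 0}, so the missing case is n ≡ 1 (mod 3); write n = 3u+1.
Then (3u+1)^3 + 5(3u+1) + 9 = 27u^3 + 27u^2 + 24u + 15 = 3(9u^3 + 9u^2 + 8u + 5).

3(9u^3 + 9u^2 + 8u + 5)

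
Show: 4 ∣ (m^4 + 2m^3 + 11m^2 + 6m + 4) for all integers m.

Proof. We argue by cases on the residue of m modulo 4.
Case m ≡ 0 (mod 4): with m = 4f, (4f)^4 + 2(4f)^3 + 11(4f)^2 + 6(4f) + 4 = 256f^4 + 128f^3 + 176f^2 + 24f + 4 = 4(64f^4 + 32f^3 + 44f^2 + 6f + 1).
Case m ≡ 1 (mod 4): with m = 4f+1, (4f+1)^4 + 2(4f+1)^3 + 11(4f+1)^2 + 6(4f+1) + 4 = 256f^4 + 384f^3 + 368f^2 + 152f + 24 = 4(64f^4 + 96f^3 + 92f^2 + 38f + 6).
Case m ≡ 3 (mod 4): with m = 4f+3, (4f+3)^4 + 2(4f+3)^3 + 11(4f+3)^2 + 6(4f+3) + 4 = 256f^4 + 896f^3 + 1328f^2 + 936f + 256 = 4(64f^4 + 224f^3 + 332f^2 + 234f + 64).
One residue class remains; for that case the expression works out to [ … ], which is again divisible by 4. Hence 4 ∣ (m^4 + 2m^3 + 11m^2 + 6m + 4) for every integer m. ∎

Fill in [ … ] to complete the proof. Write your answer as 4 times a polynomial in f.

The residues treated are {0, 1, 3}, so the missing case is m ≡ 2 (mod 4); write m = 4f+2.
Then (4f+2)^4 + 2(4f+2)^3 + 11(4f+2)^2 + 6(4f+2) + 4 = 256f^4 + 640f^3 + 752f^2 + 424f + 92 = 4(64f^4 + 160f^3 + 188f^2 + 106f + 23).

4(64f^4 + 160f^3 + 188f^2 + 106f + 23)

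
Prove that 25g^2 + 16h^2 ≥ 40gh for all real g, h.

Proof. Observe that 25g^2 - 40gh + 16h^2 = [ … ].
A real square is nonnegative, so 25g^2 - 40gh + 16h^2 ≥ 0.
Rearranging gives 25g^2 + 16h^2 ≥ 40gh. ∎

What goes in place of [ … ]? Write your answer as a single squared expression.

25g^2 - 40gh + 16h^2 is a perfect-square trinomial: the outer terms are (5g)^2 and (4h)^2, and the cross term is -2·5g·4h.
So 25g^2 - 40gh + 16h^2 = (5g - 4h)^2 ≥ 0.

(5g - 4h)^2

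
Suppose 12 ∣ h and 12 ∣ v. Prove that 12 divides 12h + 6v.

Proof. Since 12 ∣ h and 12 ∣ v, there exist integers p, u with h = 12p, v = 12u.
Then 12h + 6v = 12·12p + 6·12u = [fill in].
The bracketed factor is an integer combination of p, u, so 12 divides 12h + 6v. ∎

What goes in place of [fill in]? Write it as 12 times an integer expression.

12(12p + 6u)

Each term has a factor of 12: 12·12p + 6·12u = 12·(12p + 6u).
Since 12p + 6u is an integer, 12 ∣ (12h + 6v).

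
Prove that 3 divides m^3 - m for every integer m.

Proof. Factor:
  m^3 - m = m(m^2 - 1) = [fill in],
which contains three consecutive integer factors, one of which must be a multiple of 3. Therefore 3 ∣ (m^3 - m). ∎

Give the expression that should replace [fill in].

m(m^2 - 1) = m(m - 1)(m + 1) = (m - 1)m(m + 1).
These three factors are consecutive integers, so their product is divisible by 3.

(m - 1)m(m + 1)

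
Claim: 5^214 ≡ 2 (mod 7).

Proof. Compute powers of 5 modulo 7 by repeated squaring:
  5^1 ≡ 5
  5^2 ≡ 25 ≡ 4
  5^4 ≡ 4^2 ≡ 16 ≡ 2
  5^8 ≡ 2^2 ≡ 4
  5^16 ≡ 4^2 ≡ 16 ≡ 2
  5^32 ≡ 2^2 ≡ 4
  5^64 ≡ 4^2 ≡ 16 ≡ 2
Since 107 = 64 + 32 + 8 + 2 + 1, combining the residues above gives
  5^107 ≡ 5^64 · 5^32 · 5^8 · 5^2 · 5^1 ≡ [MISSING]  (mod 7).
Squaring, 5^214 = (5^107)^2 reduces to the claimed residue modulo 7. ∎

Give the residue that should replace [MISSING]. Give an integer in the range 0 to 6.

5^64 · 5^32 · 5^8 · 5^2 · 5^1 ≡ 2 · 4 · 4 · 4 · 5 = 640.
640 mod 7 = 3, so 5^107 ≡ 3 (mod 7).

3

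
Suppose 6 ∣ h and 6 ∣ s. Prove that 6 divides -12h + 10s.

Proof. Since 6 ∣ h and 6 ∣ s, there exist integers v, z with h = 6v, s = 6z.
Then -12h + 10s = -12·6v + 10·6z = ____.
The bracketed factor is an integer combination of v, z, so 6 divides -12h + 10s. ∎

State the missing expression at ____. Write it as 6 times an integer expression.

Each term has a factor of 6: -12·6v + 10·6z = 6·(-12v + 10z).
Since -12v + 10z is an integer, 6 ∣ (-12h + 10s).

6(-12v + 10z)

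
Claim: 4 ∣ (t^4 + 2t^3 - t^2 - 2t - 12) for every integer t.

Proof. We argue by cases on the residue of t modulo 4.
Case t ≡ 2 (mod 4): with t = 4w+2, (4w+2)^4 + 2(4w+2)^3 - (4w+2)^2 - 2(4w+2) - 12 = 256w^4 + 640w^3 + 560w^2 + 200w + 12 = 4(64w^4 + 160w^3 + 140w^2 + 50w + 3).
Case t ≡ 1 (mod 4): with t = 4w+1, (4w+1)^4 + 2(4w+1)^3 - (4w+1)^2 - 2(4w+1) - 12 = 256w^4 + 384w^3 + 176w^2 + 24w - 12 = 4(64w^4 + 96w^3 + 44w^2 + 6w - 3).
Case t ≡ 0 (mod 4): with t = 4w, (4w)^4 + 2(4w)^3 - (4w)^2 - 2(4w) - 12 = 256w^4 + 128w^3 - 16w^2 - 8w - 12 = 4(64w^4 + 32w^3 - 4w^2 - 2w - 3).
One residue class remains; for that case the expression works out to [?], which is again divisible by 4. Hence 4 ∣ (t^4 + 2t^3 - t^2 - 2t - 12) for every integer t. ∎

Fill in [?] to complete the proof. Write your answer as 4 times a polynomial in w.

The residues treated are {2, 1, 0}, so the missing case is t ≡ 3 (mod 4); write t = 4w+3.
Then (4w+3)^4 + 2(4w+3)^3 - (4w+3)^2 - 2(4w+3) - 12 = 256w^4 + 896w^3 + 1136w^2 + 616w + 108 = 4(64w^4 + 224w^3 + 284w^2 + 154w + 27).

4(64w^4 + 224w^3 + 284w^2 + 154w + 27)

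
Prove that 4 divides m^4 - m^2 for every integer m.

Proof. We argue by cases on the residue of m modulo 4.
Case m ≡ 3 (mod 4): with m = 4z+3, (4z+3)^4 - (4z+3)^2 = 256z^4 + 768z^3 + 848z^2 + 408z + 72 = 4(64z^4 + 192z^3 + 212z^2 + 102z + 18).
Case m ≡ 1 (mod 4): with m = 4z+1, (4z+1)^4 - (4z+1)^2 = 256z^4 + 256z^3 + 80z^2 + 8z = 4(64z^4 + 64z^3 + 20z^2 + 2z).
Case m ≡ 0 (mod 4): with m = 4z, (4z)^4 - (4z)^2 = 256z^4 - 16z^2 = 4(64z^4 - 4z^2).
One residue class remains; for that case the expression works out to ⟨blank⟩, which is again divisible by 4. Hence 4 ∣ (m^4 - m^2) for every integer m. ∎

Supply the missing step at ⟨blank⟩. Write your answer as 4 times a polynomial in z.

4(64z^4 + 128z^3 + 92z^2 + 28z + 3)

The residues treated are {3, 1, 0}, so the missing case is m ≡ 2 (mod 4); write m = 4z+2.
Then (4z+2)^4 - (4z+2)^2 = 256z^4 + 512z^3 + 368z^2 + 112z + 12 = 4(64z^4 + 128z^3 + 92z^2 + 28z + 3).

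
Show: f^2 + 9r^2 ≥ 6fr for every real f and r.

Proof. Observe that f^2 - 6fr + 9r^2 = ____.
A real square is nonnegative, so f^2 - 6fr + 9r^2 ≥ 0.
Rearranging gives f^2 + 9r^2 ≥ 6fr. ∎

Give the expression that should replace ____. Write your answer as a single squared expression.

The leading and trailing coefficients are 1^2 and 3^2, and 6 = 2·1·3, so the trinomial is (f - 3r)^2.
Hence f^2 - 6fr + 9r^2 ≥ 0.

(f - 3r)^2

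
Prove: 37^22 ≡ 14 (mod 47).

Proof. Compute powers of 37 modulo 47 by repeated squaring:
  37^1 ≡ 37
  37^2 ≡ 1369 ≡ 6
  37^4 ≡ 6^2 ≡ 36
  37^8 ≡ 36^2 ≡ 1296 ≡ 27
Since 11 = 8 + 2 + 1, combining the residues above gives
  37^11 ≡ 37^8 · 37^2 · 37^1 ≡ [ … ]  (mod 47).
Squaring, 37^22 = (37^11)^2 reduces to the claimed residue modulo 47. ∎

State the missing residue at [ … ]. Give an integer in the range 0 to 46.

37^8 · 37^2 · 37^1 ≡ 27 · 6 · 37 = 5994.
5994 mod 47 = 25, so 37^11 ≡ 25 (mod 47).

25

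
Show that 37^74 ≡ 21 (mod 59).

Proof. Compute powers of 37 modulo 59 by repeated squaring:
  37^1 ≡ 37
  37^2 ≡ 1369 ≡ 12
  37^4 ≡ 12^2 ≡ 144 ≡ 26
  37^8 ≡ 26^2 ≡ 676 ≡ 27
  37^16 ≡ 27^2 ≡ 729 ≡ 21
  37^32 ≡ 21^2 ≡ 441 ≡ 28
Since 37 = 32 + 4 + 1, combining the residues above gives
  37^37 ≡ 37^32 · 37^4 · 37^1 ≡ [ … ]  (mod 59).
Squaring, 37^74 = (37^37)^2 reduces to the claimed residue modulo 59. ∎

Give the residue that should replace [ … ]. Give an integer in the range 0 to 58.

37^32 · 37^4 · 37^1 ≡ 28 · 26 · 37 = 26936.
26936 mod 59 = 32, so 37^37 ≡ 32 (mod 59).

32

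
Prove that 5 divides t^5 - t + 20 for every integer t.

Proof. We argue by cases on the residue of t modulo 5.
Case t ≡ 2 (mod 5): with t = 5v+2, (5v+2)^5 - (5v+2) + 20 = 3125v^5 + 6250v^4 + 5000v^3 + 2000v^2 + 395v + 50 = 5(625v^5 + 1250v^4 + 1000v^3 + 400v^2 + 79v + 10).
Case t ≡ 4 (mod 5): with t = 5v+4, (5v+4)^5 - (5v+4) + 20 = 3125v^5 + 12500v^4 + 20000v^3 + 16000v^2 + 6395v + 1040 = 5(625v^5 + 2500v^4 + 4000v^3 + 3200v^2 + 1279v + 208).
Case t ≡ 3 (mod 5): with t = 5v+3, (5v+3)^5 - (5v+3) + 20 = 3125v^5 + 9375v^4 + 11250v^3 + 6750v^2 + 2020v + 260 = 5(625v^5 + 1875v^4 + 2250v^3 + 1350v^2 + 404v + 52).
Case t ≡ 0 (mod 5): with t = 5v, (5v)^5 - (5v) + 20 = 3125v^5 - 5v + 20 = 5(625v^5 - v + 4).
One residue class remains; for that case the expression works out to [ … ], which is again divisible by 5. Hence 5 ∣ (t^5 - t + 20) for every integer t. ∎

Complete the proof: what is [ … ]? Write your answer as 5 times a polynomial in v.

5(625v^5 + 625v^4 + 250v^3 + 50v^2 + 4v + 4)

Only t ≡ 1 (mod 5) is unaccounted for. Put t = 5v+1:
(5v+1)^5 - (5v+1) + 20 expands to 3125v^5 + 3125v^4 + 1250v^3 + 250v^2 + 20v + 20,
and factoring out 5 leaves 5(625v^5 + 625v^4 + 250v^3 + 50v^2 + 4v + 4).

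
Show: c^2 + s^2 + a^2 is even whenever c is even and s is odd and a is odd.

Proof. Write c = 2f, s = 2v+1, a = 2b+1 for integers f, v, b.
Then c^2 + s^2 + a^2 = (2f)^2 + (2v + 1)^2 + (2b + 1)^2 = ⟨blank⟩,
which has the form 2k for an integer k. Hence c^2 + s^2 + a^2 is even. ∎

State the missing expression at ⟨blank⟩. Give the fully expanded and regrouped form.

Expanding: (2f)^2 + (2v + 1)^2 + (2b + 1)^2 = 4b^2 + 4b + 4f^2 + 4v^2 + 4v + 2.
Every term is even; pulling out the factor of 2 gives 2(2b^2 + 2b + 2f^2 + 2v^2 + 2v + 1).

2(2b^2 + 2b + 2f^2 + 2v^2 + 2v + 1)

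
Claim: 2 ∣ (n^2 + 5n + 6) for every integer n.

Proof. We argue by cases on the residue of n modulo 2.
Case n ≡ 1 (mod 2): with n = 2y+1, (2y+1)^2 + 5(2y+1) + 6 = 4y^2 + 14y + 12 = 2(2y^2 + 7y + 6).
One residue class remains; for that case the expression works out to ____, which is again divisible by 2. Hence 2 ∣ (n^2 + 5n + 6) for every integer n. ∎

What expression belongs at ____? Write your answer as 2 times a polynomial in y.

2(2y^2 + 5y + 3)

Only n ≡ 0 (mod 2) is unaccounted for. Put n = 2y:
(2y)^2 + 5(2y) + 6 expands to 4y^2 + 10y + 6,
and factoring out 2 leaves 2(2y^2 + 5y + 3).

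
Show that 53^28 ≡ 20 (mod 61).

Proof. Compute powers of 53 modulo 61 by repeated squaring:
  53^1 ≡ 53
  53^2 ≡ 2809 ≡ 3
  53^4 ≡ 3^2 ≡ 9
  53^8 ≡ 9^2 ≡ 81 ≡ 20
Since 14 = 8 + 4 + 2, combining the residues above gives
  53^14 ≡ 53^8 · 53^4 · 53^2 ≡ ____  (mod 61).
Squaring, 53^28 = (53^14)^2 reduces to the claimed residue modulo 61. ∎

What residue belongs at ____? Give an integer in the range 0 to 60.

Multiply the listed residues: 20 · 9 · 3 = 180 → 540.
Reducing modulo 61: 540 = 8·61 + 52, so 53^14 ≡ 52.

52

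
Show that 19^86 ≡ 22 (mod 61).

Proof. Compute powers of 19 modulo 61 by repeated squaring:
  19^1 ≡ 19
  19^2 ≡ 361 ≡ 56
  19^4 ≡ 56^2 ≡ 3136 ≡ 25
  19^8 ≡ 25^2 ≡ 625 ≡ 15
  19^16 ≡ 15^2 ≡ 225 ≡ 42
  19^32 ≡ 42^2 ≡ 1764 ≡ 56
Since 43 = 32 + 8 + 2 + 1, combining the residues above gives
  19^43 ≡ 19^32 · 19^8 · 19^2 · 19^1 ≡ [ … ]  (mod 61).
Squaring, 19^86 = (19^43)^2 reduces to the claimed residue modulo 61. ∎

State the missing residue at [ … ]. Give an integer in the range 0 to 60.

49

Multiply the listed residues: 56 · 15 · 56 · 19 = 840 → 47040 → 893760.
Reducing modulo 61: 893760 = 14651·61 + 49, so 19^43 ≡ 49.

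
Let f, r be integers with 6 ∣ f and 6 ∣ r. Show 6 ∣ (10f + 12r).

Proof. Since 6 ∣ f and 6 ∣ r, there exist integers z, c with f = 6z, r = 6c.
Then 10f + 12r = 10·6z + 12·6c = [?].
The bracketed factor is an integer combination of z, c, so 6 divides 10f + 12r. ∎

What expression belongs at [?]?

Pull the common 6 out of every term: 10·6z + 12·6c = 6(12c + 10z).
12c + 10z is an integer, which exhibits the divisibility.

6(12c + 10z)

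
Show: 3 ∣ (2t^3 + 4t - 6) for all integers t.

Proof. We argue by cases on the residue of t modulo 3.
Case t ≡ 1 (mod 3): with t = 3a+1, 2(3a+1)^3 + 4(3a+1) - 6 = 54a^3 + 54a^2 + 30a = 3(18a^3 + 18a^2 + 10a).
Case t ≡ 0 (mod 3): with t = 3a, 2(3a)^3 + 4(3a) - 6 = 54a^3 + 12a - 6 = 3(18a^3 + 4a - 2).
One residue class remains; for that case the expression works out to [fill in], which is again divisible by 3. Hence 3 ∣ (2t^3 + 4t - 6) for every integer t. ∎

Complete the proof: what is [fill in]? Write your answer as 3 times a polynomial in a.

Only t ≡ 2 (mod 3) is unaccounted for. Put t = 3a+2:
2(3a+2)^3 + 4(3a+2) - 6 expands to 54a^3 + 108a^2 + 84a + 18,
and factoring out 3 leaves 3(18a^3 + 36a^2 + 28a + 6).

3(18a^3 + 36a^2 + 28a + 6)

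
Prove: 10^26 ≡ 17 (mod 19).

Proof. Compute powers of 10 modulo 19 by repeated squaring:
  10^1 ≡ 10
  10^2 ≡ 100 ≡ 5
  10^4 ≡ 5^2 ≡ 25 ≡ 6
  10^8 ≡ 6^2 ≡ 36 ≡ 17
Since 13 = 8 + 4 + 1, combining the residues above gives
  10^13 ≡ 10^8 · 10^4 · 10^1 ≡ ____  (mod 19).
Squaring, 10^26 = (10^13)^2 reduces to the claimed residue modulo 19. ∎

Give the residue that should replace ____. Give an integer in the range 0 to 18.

13

Multiply the listed residues: 17 · 6 · 10 = 102 → 1020.
Reducing modulo 19: 1020 = 53·19 + 13, so 10^13 ≡ 13.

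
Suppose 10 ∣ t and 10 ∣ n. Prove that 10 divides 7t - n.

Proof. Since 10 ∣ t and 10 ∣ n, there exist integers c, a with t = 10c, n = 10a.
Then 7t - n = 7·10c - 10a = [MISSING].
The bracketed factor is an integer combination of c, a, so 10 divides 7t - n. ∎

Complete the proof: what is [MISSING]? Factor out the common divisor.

10(-a + 7c)

Each term has a factor of 10: 7·10c - 10a = 10·(-a + 7c).
Since -a + 7c is an integer, 10 ∣ (7t - n).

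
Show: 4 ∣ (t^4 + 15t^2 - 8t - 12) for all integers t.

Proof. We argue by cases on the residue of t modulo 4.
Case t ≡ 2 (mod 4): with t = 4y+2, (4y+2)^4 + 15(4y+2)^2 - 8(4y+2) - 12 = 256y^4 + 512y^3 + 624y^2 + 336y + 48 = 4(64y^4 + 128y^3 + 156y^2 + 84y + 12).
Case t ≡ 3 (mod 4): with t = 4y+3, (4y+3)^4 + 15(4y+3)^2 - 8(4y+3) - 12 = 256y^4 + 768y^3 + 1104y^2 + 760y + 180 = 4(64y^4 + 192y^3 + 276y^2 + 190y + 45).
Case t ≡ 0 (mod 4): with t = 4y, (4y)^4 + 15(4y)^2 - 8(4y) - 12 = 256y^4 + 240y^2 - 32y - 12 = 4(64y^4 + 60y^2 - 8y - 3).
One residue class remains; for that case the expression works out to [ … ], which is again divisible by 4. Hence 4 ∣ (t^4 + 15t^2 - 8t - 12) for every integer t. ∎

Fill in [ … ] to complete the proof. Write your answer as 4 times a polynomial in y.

4(64y^4 + 64y^3 + 84y^2 + 26y - 1)

Only t ≡ 1 (mod 4) is unaccounted for. Put t = 4y+1:
(4y+1)^4 + 15(4y+1)^2 - 8(4y+1) - 12 expands to 256y^4 + 256y^3 + 336y^2 + 104y - 4,
and factoring out 4 leaves 4(64y^4 + 64y^3 + 84y^2 + 26y - 1).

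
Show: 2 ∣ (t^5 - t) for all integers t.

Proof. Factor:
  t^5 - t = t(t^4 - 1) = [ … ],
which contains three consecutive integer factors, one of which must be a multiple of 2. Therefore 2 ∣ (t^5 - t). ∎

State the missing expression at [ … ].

t^4 - 1 = (t^2 - 1)(t^2 + 1), and t^2 - 1 = (t-1)(t+1).
So t(t^4 - 1) = (t - 1)t(t + 1)(t^2 + 1).

(t - 1)t(t + 1)(t^2 + 1)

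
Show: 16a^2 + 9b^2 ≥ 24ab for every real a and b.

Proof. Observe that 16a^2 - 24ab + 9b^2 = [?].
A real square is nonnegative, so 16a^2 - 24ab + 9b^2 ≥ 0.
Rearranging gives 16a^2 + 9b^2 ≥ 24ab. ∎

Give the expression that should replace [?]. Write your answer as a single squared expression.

(4a - 3b)^2

16a^2 - 24ab + 9b^2 is a perfect-square trinomial: the outer terms are (4a)^2 and (3b)^2, and the cross term is -2·4a·3b.
So 16a^2 - 24ab + 9b^2 = (4a - 3b)^2 ≥ 0.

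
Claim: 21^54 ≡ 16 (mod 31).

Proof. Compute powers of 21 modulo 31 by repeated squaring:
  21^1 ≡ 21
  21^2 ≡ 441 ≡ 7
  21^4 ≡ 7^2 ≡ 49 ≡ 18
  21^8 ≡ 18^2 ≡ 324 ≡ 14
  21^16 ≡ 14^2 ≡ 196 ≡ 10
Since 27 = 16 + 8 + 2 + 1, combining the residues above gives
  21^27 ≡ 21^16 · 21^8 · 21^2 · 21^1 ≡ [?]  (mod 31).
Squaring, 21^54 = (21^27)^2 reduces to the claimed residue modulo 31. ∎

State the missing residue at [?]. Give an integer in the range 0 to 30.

Multiply the listed residues: 10 · 14 · 7 · 21 = 140 → 980 → 20580.
Reducing modulo 31: 20580 = 663·31 + 27, so 21^27 ≡ 27.

27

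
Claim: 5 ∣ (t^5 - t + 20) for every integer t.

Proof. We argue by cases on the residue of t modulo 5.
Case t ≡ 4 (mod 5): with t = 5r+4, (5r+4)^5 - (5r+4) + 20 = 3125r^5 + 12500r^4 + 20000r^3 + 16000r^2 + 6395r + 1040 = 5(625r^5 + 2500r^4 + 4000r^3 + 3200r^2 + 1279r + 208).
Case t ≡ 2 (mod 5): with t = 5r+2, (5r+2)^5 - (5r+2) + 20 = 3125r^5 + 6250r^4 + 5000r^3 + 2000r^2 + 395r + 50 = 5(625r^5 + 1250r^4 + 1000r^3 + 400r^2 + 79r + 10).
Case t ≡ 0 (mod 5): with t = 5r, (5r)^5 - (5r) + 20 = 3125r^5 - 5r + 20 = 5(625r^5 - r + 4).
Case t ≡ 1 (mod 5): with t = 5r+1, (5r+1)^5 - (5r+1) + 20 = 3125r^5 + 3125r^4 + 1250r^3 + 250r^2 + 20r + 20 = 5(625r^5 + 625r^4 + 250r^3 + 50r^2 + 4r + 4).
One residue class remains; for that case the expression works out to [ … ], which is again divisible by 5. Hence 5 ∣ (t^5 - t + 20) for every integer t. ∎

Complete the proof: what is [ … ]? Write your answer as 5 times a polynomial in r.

Only t ≡ 3 (mod 5) is unaccounted for. Put t = 5r+3:
(5r+3)^5 - (5r+3) + 20 expands to 3125r^5 + 9375r^4 + 11250r^3 + 6750r^2 + 2020r + 260,
and factoring out 5 leaves 5(625r^5 + 1875r^4 + 2250r^3 + 1350r^2 + 404r + 52).

5(625r^5 + 1875r^4 + 2250r^3 + 1350r^2 + 404r + 52)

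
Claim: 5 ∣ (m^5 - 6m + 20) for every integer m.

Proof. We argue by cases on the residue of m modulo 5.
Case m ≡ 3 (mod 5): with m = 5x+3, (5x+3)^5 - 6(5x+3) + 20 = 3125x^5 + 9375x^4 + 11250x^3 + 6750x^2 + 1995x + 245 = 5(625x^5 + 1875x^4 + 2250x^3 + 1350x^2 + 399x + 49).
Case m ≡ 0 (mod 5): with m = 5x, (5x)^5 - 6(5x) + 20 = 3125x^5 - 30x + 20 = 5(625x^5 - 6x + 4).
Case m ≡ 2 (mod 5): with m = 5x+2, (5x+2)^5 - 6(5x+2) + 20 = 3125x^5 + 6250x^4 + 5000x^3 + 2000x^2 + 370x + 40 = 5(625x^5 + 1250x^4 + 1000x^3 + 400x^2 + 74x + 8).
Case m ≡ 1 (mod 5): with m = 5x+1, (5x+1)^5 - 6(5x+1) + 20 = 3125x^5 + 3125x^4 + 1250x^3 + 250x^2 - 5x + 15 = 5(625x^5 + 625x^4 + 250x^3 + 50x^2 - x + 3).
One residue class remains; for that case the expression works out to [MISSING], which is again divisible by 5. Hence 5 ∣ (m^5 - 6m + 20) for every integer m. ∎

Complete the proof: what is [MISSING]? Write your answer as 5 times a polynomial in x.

5(625x^5 + 2500x^4 + 4000x^3 + 3200x^2 + 1274x + 204)

Only m ≡ 4 (mod 5) is unaccounted for. Put m = 5x+4:
(5x+4)^5 - 6(5x+4) + 20 expands to 3125x^5 + 12500x^4 + 20000x^3 + 16000x^2 + 6370x + 1020,
and factoring out 5 leaves 5(625x^5 + 2500x^4 + 4000x^3 + 3200x^2 + 1274x + 204).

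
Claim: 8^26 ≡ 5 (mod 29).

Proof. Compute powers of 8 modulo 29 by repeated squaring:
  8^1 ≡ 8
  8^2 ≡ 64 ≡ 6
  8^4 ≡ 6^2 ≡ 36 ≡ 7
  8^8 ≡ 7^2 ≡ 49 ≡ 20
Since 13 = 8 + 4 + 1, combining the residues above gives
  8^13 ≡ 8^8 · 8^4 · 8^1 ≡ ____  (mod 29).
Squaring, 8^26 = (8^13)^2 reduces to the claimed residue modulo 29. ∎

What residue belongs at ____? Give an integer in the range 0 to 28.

Multiply the listed residues: 20 · 7 · 8 = 140 → 1120.
Reducing modulo 29: 1120 = 38·29 + 18, so 8^13 ≡ 18.

18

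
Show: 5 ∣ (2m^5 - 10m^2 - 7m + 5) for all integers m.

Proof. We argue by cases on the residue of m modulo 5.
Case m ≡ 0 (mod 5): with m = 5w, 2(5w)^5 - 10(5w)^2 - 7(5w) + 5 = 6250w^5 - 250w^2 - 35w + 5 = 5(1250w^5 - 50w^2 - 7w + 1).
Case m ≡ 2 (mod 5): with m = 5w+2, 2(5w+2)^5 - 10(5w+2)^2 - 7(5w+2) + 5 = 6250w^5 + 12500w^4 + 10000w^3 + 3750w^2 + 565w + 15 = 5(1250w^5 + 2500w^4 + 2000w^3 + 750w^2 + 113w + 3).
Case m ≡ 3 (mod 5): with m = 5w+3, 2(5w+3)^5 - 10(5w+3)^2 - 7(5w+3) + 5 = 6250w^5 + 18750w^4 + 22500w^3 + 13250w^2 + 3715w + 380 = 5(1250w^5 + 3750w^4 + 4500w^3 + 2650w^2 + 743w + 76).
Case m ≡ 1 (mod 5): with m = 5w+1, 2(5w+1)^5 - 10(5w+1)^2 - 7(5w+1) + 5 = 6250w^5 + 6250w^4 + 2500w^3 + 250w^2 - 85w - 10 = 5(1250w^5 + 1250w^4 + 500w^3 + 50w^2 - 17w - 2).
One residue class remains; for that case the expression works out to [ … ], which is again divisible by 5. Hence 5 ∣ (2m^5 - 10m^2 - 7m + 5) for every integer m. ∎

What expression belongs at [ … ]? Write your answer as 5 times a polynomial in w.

5(1250w^5 + 5000w^4 + 8000w^3 + 6350w^2 + 2473w + 373)

Only m ≡ 4 (mod 5) is unaccounted for. Put m = 5w+4:
2(5w+4)^5 - 10(5w+4)^2 - 7(5w+4) + 5 expands to 6250w^5 + 25000w^4 + 40000w^3 + 31750w^2 + 12365w + 1865,
and factoring out 5 leaves 5(1250w^5 + 5000w^4 + 8000w^3 + 6350w^2 + 2473w + 373).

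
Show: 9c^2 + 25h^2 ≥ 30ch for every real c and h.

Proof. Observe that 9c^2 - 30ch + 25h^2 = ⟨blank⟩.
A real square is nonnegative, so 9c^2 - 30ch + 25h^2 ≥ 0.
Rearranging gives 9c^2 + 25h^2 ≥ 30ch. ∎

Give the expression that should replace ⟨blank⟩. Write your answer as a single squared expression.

9c^2 - 30ch + 25h^2 is a perfect-square trinomial: the outer terms are (3c)^2 and (5h)^2, and the cross term is -2·3c·5h.
So 9c^2 - 30ch + 25h^2 = (3c - 5h)^2 ≥ 0.

(3c - 5h)^2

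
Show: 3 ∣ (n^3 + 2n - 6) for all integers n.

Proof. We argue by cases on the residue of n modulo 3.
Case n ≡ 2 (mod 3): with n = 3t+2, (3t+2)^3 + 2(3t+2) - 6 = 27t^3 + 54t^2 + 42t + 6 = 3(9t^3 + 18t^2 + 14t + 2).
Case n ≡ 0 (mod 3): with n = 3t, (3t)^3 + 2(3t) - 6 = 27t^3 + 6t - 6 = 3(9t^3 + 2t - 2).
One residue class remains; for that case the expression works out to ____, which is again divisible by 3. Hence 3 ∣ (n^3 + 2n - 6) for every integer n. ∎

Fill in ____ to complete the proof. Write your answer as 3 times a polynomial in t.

Only n ≡ 1 (mod 3) is unaccounted for. Put n = 3t+1:
(3t+1)^3 + 2(3t+1) - 6 expands to 27t^3 + 27t^2 + 15t - 3,
and factoring out 3 leaves 3(9t^3 + 9t^2 + 5t - 1).

3(9t^3 + 9t^2 + 5t - 1)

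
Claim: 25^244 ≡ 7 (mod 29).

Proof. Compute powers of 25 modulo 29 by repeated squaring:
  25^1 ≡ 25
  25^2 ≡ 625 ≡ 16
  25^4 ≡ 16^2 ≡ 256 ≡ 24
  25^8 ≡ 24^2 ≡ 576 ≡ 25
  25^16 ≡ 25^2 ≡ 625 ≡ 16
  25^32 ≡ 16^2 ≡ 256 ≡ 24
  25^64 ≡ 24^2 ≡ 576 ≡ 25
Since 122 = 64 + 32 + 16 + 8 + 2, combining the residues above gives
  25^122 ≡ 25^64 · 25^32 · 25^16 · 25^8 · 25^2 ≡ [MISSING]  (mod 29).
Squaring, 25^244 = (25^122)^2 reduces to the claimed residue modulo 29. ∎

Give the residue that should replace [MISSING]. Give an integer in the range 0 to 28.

23

Multiply the listed residues: 25 · 24 · 16 · 25 · 16 = 600 → 9600 → 240000 → 3840000.
Reducing modulo 29: 3840000 = 132413·29 + 23, so 25^122 ≡ 23.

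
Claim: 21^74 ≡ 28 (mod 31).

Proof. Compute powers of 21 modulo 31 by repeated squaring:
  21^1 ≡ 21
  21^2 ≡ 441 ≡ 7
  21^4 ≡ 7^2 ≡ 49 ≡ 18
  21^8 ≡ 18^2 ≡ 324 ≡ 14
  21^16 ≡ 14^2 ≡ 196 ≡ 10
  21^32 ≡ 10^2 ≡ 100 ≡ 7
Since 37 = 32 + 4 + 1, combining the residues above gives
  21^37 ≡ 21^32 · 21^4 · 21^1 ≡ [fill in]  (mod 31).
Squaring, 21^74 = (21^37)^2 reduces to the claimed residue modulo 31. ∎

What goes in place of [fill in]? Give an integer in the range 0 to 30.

Multiply the listed residues: 7 · 18 · 21 = 126 → 2646.
Reducing modulo 31: 2646 = 85·31 + 11, so 21^37 ≡ 11.

11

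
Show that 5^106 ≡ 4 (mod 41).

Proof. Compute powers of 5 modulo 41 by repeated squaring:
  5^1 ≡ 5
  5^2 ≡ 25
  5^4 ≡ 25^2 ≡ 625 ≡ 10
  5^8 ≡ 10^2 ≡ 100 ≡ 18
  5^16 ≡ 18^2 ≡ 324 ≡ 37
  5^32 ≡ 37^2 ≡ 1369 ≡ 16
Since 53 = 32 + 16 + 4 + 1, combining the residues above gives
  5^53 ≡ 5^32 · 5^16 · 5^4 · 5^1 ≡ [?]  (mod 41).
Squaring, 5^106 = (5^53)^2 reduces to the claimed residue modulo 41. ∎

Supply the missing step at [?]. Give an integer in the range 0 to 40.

Multiply the listed residues: 16 · 37 · 10 · 5 = 592 → 5920 → 29600.
Reducing modulo 41: 29600 = 721·41 + 39, so 5^53 ≡ 39.

39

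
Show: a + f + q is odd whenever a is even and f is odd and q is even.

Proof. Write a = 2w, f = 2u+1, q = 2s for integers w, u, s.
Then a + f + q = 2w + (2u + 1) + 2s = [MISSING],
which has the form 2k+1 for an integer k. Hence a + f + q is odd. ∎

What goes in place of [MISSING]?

2w + (2u + 1) + 2s = 2s + 2u + 2w + 1
= 2(s + u + w) + 1.
Since s + u + w is an integer, the sum is of the form 2k+1 for an integer k.

2(s + u + w) + 1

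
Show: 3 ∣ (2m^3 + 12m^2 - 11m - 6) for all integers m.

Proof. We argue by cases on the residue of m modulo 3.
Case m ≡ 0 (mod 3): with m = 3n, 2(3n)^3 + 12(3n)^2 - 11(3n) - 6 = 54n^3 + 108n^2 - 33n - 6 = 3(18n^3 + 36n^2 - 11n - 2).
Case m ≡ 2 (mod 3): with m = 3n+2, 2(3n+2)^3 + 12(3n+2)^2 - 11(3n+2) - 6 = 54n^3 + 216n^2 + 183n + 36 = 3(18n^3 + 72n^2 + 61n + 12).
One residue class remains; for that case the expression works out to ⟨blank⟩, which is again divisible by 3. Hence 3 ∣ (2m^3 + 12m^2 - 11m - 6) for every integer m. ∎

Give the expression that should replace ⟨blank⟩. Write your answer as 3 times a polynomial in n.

The residues treated are {0, 2}, so the missing case is m ≡ 1 (mod 3); write m = 3n+1.
Then 2(3n+1)^3 + 12(3n+1)^2 - 11(3n+1) - 6 = 54n^3 + 162n^2 + 57n - 3 = 3(18n^3 + 54n^2 + 19n - 1).

3(18n^3 + 54n^2 + 19n - 1)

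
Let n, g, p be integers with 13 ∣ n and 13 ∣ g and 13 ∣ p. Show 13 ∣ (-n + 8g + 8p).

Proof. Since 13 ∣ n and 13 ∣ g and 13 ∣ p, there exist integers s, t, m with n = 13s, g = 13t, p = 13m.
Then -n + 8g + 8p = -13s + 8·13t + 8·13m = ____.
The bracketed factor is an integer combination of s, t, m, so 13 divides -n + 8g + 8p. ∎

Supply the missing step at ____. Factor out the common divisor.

Pull the common 13 out of every term: -13s + 8·13t + 8·13m = 13(8m - s + 8t).
8m - s + 8t is an integer, which exhibits the divisibility.

13(8m - s + 8t)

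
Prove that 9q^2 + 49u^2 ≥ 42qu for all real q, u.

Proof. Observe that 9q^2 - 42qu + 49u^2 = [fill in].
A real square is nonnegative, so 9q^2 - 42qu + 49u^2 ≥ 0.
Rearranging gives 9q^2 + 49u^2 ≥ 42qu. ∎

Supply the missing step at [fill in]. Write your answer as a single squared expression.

9q^2 - 42qu + 49u^2 is a perfect-square trinomial: the outer terms are (3q)^2 and (7u)^2, and the cross term is -2·3q·7u.
So 9q^2 - 42qu + 49u^2 = (3q - 7u)^2 ≥ 0.

(3q - 7u)^2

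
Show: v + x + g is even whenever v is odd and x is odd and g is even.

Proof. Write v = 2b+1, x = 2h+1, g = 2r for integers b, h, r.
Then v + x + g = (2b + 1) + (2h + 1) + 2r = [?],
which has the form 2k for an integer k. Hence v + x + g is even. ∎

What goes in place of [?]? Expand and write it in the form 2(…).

(2b + 1) + (2h + 1) + 2r = 2b + 2h + 2r + 2
= 2(b + h + r + 1).
Since b + h + r + 1 is an integer, the sum is of the form 2k for an integer k.

2(b + h + r + 1)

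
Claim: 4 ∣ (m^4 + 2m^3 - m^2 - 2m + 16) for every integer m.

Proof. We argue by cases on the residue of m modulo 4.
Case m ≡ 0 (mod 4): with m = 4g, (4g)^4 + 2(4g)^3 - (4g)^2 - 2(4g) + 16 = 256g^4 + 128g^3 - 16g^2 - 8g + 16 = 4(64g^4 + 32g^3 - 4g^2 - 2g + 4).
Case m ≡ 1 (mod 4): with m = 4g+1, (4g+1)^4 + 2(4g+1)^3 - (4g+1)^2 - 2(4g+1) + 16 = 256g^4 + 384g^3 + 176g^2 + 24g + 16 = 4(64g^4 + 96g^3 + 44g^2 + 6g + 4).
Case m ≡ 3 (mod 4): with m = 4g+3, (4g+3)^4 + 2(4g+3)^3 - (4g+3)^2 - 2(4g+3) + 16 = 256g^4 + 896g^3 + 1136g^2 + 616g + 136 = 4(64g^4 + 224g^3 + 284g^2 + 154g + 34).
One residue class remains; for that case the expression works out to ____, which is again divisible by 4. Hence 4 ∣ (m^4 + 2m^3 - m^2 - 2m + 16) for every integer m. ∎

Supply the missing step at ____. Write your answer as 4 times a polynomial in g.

The residues treated are {0, 1, 3}, so the missing case is m ≡ 2 (mod 4); write m = 4g+2.
Then (4g+2)^4 + 2(4g+2)^3 - (4g+2)^2 - 2(4g+2) + 16 = 256g^4 + 640g^3 + 560g^2 + 200g + 40 = 4(64g^4 + 160g^3 + 140g^2 + 50g + 10).

4(64g^4 + 160g^3 + 140g^2 + 50g + 10)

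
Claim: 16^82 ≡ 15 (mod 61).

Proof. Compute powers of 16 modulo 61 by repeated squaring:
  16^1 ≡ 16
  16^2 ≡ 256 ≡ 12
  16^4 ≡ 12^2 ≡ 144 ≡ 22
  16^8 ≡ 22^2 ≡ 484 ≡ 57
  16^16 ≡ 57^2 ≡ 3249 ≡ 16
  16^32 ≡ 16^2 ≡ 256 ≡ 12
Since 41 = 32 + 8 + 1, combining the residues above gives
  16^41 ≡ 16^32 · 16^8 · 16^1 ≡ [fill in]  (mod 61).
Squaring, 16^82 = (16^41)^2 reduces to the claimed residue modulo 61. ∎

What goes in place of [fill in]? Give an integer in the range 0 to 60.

Multiply the listed residues: 12 · 57 · 16 = 684 → 10944.
Reducing modulo 61: 10944 = 179·61 + 25, so 16^41 ≡ 25.

25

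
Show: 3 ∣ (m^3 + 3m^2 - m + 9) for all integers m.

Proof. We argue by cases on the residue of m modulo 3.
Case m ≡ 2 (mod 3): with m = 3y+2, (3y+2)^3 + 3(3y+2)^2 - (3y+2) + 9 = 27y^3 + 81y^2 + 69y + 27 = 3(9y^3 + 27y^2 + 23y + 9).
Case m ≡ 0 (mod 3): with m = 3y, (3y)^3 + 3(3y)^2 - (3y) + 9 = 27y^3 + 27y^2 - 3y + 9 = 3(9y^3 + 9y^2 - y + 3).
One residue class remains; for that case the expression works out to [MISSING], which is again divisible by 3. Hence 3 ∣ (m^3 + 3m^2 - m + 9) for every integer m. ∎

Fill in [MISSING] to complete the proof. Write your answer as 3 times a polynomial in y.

Only m ≡ 1 (mod 3) is unaccounted for. Put m = 3y+1:
(3y+1)^3 + 3(3y+1)^2 - (3y+1) + 9 expands to 27y^3 + 54y^2 + 24y + 12,
and factoring out 3 leaves 3(9y^3 + 18y^2 + 8y + 4).

3(9y^3 + 18y^2 + 8y + 4)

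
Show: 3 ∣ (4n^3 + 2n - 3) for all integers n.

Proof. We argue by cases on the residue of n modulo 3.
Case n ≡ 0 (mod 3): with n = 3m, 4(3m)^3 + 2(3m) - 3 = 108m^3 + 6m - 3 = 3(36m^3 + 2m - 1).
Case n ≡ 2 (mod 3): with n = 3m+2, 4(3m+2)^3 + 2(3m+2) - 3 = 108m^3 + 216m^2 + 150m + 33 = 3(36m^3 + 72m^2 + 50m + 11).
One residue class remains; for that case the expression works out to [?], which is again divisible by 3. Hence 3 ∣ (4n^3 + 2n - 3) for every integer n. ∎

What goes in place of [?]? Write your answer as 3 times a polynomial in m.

The residues treated are {0, 2}, so the missing case is n ≡ 1 (mod 3); write n = 3m+1.
Then 4(3m+1)^3 + 2(3m+1) - 3 = 108m^3 + 108m^2 + 42m + 3 = 3(36m^3 + 36m^2 + 14m + 1).

3(36m^3 + 36m^2 + 14m + 1)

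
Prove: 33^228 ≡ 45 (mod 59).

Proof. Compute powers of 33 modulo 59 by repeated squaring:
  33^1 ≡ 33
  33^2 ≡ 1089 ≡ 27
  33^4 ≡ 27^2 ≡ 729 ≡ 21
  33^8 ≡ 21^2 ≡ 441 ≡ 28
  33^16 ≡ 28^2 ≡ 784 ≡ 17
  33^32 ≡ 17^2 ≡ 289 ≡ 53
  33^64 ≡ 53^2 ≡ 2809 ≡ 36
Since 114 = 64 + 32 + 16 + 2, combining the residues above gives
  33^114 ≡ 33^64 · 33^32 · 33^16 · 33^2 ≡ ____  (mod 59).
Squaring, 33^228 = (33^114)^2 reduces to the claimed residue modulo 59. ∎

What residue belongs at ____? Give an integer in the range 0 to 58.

35

33^64 · 33^32 · 33^16 · 33^2 ≡ 36 · 53 · 17 · 27 = 875772.
875772 mod 59 = 35, so 33^114 ≡ 35 (mod 59).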